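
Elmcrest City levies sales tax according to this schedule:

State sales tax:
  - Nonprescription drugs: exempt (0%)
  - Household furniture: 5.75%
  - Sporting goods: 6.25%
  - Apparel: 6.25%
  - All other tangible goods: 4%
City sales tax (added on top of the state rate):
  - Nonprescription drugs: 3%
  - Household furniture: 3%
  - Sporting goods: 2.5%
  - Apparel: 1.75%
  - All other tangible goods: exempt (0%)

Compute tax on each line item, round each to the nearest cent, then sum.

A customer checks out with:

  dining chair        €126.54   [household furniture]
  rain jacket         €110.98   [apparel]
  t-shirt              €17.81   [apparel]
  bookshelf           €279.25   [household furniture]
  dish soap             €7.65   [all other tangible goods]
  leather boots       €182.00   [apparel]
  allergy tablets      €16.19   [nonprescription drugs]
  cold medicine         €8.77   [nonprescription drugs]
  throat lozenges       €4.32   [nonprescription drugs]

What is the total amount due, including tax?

Dining chair €126.54: household furniture → 5.75% + 3% city = 8.75% → €11.07
Rain jacket €110.98: apparel → 6.25% + 1.75% city = 8% → €8.88
T-shirt €17.81: apparel → 6.25% + 1.75% city = 8% → €1.42
Bookshelf €279.25: household furniture → 5.75% + 3% city = 8.75% → €24.43
Dish soap €7.65: all other tangible goods → 4% + 0% city = 4% → €0.31
Leather boots €182.00: apparel → 6.25% + 1.75% city = 8% → €14.56
Allergy tablets €16.19: nonprescription drugs → 0% + 3% city = 3% → €0.49
Cold medicine €8.77: nonprescription drugs → 0% + 3% city = 3% → €0.26
Throat lozenges €4.32: nonprescription drugs → 0% + 3% city = 3% → €0.13
Subtotal = €753.51; tax = €61.55; total due = €815.06

€815.06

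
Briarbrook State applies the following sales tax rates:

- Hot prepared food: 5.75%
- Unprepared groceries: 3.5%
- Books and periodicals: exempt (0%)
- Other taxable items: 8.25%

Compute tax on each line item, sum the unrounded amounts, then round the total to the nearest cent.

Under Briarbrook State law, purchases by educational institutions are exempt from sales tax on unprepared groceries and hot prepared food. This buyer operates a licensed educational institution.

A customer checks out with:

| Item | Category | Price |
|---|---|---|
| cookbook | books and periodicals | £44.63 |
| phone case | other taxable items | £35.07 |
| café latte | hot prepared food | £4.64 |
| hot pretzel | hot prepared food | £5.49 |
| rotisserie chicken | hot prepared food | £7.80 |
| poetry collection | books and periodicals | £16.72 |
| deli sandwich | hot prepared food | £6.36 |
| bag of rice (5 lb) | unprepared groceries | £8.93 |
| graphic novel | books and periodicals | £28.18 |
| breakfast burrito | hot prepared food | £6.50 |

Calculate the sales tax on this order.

Cookbook £44.63: books and periodicals → 0% → £0.00
Phone case £35.07: other taxable items → 8.25% → £2.893275
Café latte £4.64: hot prepared food, buyer-exempt → 0% → £0.00
Hot pretzel £5.49: hot prepared food, buyer-exempt → 0% → £0.00
Rotisserie chicken £7.80: hot prepared food, buyer-exempt → 0% → £0.00
Poetry collection £16.72: books and periodicals → 0% → £0.00
Deli sandwich £6.36: hot prepared food, buyer-exempt → 0% → £0.00
Bag of rice (5 lb) £8.93: unprepared groceries, buyer-exempt → 0% → £0.00
Graphic novel £28.18: books and periodicals → 0% → £0.00
Breakfast burrito £6.50: hot prepared food, buyer-exempt → 0% → £0.00
Unrounded tax sum = £2.893275 → £2.89

£2.89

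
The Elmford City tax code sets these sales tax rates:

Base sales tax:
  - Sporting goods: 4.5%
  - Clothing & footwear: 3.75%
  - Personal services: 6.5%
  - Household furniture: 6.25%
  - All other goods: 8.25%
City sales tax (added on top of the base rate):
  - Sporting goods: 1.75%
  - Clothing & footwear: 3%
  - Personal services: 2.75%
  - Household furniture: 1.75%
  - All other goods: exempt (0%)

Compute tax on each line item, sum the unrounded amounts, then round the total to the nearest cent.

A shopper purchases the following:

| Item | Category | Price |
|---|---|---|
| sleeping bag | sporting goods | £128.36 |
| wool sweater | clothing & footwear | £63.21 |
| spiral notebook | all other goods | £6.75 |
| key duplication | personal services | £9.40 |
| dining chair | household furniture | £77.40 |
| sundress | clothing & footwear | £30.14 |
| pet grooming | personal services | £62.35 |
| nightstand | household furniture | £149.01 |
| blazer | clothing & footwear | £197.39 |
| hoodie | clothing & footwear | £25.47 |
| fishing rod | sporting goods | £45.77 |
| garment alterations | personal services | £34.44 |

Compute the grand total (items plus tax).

Sleeping bag £128.36: sporting goods → 4.5% + 1.75% city = 6.25% → £8.0225
Wool sweater £63.21: clothing & footwear → 3.75% + 3% city = 6.75% → £4.266675
Spiral notebook £6.75: all other goods → 8.25% + 0% city = 8.25% → £0.556875
Key duplication £9.40: personal services → 6.5% + 2.75% city = 9.25% → £0.8695
Dining chair £77.40: household furniture → 6.25% + 1.75% city = 8% → £6.192
Sundress £30.14: clothing & footwear → 3.75% + 3% city = 6.75% → £2.03445
Pet grooming £62.35: personal services → 6.5% + 2.75% city = 9.25% → £5.767375
Nightstand £149.01: household furniture → 6.25% + 1.75% city = 8% → £11.9208
Blazer £197.39: clothing & footwear → 3.75% + 3% city = 6.75% → £13.323825
Hoodie £25.47: clothing & footwear → 3.75% + 3% city = 6.75% → £1.719225
Fishing rod £45.77: sporting goods → 4.5% + 1.75% city = 6.25% → £2.860625
Garment alterations £34.44: personal services → 6.5% + 2.75% city = 9.25% → £3.1857
Subtotal = £829.69; unrounded tax = £60.71955 → £60.72; total due = £890.41

£890.41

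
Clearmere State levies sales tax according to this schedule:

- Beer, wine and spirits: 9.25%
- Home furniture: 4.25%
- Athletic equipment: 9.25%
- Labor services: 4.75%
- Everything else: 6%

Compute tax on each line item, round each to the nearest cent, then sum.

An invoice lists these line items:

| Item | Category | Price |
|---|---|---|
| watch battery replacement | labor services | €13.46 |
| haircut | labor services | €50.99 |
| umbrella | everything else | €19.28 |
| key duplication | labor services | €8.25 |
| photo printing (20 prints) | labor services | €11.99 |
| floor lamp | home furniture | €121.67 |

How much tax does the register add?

€10.35

Watch battery replacement €13.46: labor services → 4.75% → €0.64
Haircut €50.99: labor services → 4.75% → €2.42
Umbrella €19.28: everything else → 6% → €1.16
Key duplication €8.25: labor services → 4.75% → €0.39
Photo printing (20 prints) €11.99: labor services → 4.75% → €0.57
Floor lamp €121.67: home furniture → 4.25% → €5.17
Total tax = €0.64 + €2.42 + €1.16 + €0.39 + €0.57 + €5.17 = €10.35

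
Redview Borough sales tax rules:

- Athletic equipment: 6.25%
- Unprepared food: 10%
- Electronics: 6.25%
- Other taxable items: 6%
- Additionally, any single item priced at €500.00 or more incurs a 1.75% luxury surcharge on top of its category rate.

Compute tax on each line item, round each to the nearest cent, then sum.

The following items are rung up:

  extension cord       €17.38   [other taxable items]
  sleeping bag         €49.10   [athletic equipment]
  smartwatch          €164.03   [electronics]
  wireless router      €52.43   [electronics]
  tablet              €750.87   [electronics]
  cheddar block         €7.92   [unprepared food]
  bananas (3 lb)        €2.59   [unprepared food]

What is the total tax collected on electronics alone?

Smartwatch €164.03: electronics → 6.25% → €10.25
Wireless router €52.43: electronics → 6.25% → €3.28
Tablet €750.87: electronics → 6.25% + 1.75% surcharge = 8% → €60.07
Tax on electronics = €10.25 + €3.28 + €60.07 = €73.60

€73.60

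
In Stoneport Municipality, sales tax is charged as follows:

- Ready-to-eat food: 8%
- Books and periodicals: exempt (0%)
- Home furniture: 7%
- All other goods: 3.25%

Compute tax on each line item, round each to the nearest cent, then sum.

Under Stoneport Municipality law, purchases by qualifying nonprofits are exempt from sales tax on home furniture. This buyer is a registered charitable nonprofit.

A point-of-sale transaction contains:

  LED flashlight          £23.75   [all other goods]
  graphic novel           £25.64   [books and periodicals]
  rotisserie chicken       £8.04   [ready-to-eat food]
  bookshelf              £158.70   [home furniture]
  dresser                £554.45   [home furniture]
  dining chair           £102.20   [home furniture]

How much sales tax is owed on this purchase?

£1.41

LED flashlight £23.75: all other goods → 3.25% → £0.77
Graphic novel £25.64: books and periodicals → 0% → £0.00
Rotisserie chicken £8.04: ready-to-eat food → 8% → £0.64
Bookshelf £158.70: home furniture, buyer-exempt → 0% → £0.00
Dresser £554.45: home furniture, buyer-exempt → 0% → £0.00
Dining chair £102.20: home furniture, buyer-exempt → 0% → £0.00
Total tax = £0.77 + £0.64 = £1.41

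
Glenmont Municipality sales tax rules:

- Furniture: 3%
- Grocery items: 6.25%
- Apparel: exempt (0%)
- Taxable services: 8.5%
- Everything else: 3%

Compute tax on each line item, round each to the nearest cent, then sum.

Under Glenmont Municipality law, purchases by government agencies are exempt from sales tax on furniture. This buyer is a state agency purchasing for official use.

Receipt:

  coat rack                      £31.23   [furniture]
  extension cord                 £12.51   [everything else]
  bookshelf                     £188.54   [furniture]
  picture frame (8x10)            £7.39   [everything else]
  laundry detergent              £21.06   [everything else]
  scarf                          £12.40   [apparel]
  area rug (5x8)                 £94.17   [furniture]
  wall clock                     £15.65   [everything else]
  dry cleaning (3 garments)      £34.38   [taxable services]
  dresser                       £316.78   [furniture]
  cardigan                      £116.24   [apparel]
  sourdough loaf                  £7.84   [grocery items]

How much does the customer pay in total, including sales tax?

£863.30

Coat rack £31.23: furniture, buyer-exempt → 0% → £0.00
Extension cord £12.51: everything else → 3% → £0.38
Bookshelf £188.54: furniture, buyer-exempt → 0% → £0.00
Picture frame (8x10) £7.39: everything else → 3% → £0.22
Laundry detergent £21.06: everything else → 3% → £0.63
Scarf £12.40: apparel → 0% → £0.00
Area rug (5x8) £94.17: furniture, buyer-exempt → 0% → £0.00
Wall clock £15.65: everything else → 3% → £0.47
Dry cleaning (3 garments) £34.38: taxable services → 8.5% → £2.92
Dresser £316.78: furniture, buyer-exempt → 0% → £0.00
Cardigan £116.24: apparel → 0% → £0.00
Sourdough loaf £7.84: grocery items → 6.25% → £0.49
Subtotal = £858.19; tax = £5.11; total due = £863.30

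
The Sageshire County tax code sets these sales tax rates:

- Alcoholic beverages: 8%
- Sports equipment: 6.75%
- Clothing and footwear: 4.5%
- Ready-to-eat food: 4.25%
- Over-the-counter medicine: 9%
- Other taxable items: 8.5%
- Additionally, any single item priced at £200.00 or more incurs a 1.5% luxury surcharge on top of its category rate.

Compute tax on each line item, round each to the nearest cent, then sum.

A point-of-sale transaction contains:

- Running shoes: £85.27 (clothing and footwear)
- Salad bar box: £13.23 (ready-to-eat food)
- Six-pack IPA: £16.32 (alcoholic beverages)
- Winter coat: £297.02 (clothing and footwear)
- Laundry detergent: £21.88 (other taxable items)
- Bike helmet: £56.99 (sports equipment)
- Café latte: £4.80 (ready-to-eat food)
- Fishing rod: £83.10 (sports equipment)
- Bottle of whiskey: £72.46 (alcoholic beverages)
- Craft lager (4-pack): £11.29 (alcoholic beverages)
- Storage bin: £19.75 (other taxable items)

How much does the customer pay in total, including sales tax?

£725.54

Running shoes £85.27: clothing and footwear → 4.5% → £3.84
Salad bar box £13.23: ready-to-eat food → 4.25% → £0.56
Six-pack IPA £16.32: alcoholic beverages → 8% → £1.31
Winter coat £297.02: clothing and footwear → 4.5% + 1.5% surcharge = 6% → £17.82
Laundry detergent £21.88: other taxable items → 8.5% → £1.86
Bike helmet £56.99: sports equipment → 6.75% → £3.85
Café latte £4.80: ready-to-eat food → 4.25% → £0.20
Fishing rod £83.10: sports equipment → 6.75% → £5.61
Bottle of whiskey £72.46: alcoholic beverages → 8% → £5.80
Craft lager (4-pack) £11.29: alcoholic beverages → 8% → £0.90
Storage bin £19.75: other taxable items → 8.5% → £1.68
Subtotal = £682.11; tax = £43.43; total due = £725.54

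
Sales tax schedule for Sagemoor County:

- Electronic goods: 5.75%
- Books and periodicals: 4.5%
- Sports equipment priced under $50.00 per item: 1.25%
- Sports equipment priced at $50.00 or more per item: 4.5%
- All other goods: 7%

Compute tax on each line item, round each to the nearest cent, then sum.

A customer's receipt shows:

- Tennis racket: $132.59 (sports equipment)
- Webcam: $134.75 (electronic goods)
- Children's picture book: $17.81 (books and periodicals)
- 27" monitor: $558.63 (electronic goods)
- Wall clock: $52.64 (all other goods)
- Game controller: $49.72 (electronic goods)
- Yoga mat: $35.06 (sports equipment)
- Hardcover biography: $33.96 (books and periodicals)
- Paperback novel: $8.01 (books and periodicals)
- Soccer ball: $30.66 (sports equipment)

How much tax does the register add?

$55.89

Tennis racket $132.59: sports equipment, $50.00 or more → 4.5% → $5.97
Webcam $134.75: electronic goods → 5.75% → $7.75
Children's picture book $17.81: books and periodicals → 4.5% → $0.80
27" monitor $558.63: electronic goods → 5.75% → $32.12
Wall clock $52.64: all other goods → 7% → $3.68
Game controller $49.72: electronic goods → 5.75% → $2.86
Yoga mat $35.06: sports equipment, under $50.00 → 1.25% → $0.44
Hardcover biography $33.96: books and periodicals → 4.5% → $1.53
Paperback novel $8.01: books and periodicals → 4.5% → $0.36
Soccer ball $30.66: sports equipment, under $50.00 → 1.25% → $0.38
Total tax = $5.97 + $7.75 + $0.80 + $32.12 + $3.68 + $2.86 + $0.44 + $1.53 + $0.36 + $0.38 = $55.89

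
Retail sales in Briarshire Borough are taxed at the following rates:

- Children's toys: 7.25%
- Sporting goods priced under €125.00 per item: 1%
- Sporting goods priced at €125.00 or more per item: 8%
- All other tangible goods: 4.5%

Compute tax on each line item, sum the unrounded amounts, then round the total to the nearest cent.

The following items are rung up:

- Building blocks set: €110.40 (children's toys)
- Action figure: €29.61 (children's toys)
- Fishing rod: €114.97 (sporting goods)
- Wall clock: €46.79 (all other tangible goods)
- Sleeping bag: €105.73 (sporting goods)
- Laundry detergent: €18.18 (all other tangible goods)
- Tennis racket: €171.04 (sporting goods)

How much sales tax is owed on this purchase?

€28.96

Building blocks set €110.40: children's toys → 7.25% → €8.004
Action figure €29.61: children's toys → 7.25% → €2.146725
Fishing rod €114.97: sporting goods, under €125.00 → 1% → €1.1497
Wall clock €46.79: all other tangible goods → 4.5% → €2.10555
Sleeping bag €105.73: sporting goods, under €125.00 → 1% → €1.0573
Laundry detergent €18.18: all other tangible goods → 4.5% → €0.8181
Tennis racket €171.04: sporting goods, €125.00 or more → 8% → €13.6832
Unrounded tax sum = €28.964575 → €28.96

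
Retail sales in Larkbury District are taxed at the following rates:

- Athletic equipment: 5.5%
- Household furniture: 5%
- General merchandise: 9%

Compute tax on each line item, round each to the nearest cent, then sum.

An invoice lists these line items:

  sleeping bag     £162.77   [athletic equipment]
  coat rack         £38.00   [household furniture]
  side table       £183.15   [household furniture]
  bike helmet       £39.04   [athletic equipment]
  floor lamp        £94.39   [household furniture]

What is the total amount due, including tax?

£544.23

Sleeping bag £162.77: athletic equipment → 5.5% → £8.95
Coat rack £38.00: household furniture → 5% → £1.90
Side table £183.15: household furniture → 5% → £9.16
Bike helmet £39.04: athletic equipment → 5.5% → £2.15
Floor lamp £94.39: household furniture → 5% → £4.72
Subtotal = £517.35; tax = £26.88; total due = £544.23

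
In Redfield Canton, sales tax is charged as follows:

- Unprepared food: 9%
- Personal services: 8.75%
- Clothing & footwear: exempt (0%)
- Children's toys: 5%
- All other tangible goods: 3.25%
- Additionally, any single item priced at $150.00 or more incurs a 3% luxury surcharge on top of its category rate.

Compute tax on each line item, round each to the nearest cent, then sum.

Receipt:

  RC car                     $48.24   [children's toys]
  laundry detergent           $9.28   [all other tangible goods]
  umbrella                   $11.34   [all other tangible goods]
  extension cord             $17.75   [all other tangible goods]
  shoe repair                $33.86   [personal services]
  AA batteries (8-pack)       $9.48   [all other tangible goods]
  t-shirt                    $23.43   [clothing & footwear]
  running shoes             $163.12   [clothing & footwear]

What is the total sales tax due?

RC car $48.24: children's toys → 5% → $2.41
Laundry detergent $9.28: all other tangible goods → 3.25% → $0.30
Umbrella $11.34: all other tangible goods → 3.25% → $0.37
Extension cord $17.75: all other tangible goods → 3.25% → $0.58
Shoe repair $33.86: personal services → 8.75% → $2.96
AA batteries (8-pack) $9.48: all other tangible goods → 3.25% → $0.31
T-shirt $23.43: clothing & footwear → 0% → $0.00
Running shoes $163.12: clothing & footwear → 0% + 3% surcharge = 3% → $4.89
Total tax = $2.41 + $0.30 + $0.37 + $0.58 + $2.96 + $0.31 + $4.89 = $11.82

$11.82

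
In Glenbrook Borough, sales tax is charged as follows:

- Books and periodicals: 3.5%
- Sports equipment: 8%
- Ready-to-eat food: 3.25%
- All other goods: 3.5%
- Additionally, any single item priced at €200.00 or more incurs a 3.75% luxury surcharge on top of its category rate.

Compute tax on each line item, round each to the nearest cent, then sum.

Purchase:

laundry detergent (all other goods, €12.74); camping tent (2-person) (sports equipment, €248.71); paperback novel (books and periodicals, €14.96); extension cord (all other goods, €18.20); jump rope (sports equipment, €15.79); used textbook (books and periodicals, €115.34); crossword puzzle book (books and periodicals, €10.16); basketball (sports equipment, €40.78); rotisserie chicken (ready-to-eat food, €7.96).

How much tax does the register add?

€40.01

Laundry detergent €12.74: all other goods → 3.5% → €0.45
Camping tent (2-person) €248.71: sports equipment → 8% + 3.75% surcharge = 11.75% → €29.22
Paperback novel €14.96: books and periodicals → 3.5% → €0.52
Extension cord €18.20: all other goods → 3.5% → €0.64
Jump rope €15.79: sports equipment → 8% → €1.26
Used textbook €115.34: books and periodicals → 3.5% → €4.04
Crossword puzzle book €10.16: books and periodicals → 3.5% → €0.36
Basketball €40.78: sports equipment → 8% → €3.26
Rotisserie chicken €7.96: ready-to-eat food → 3.25% → €0.26
Total tax = €0.45 + €29.22 + €0.52 + €0.64 + €1.26 + €4.04 + €0.36 + €3.26 + €0.26 = €40.01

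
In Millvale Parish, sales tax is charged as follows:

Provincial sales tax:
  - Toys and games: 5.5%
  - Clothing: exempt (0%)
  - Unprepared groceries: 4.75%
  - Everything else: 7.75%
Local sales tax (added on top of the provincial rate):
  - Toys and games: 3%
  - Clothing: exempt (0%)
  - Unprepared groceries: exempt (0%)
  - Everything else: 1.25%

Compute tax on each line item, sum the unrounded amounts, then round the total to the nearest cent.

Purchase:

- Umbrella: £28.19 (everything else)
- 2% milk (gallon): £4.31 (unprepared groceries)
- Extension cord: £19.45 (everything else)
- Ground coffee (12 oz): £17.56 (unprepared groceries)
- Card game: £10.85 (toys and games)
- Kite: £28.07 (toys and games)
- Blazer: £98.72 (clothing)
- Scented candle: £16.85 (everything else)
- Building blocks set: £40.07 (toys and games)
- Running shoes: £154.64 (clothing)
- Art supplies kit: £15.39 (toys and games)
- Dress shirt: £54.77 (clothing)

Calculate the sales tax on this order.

£14.87

Umbrella £28.19: everything else → 7.75% + 1.25% local = 9% → £2.5371
2% milk (gallon) £4.31: unprepared groceries → 4.75% + 0% local = 4.75% → £0.204725
Extension cord £19.45: everything else → 7.75% + 1.25% local = 9% → £1.7505
Ground coffee (12 oz) £17.56: unprepared groceries → 4.75% + 0% local = 4.75% → £0.8341
Card game £10.85: toys and games → 5.5% + 3% local = 8.5% → £0.92225
Kite £28.07: toys and games → 5.5% + 3% local = 8.5% → £2.38595
Blazer £98.72: clothing → 0% + 0% local = 0% → £0.00
Scented candle £16.85: everything else → 7.75% + 1.25% local = 9% → £1.5165
Building blocks set £40.07: toys and games → 5.5% + 3% local = 8.5% → £3.40595
Running shoes £154.64: clothing → 0% + 0% local = 0% → £0.00
Art supplies kit £15.39: toys and games → 5.5% + 3% local = 8.5% → £1.30815
Dress shirt £54.77: clothing → 0% + 0% local = 0% → £0.00
Unrounded tax sum = £14.865225 → £14.87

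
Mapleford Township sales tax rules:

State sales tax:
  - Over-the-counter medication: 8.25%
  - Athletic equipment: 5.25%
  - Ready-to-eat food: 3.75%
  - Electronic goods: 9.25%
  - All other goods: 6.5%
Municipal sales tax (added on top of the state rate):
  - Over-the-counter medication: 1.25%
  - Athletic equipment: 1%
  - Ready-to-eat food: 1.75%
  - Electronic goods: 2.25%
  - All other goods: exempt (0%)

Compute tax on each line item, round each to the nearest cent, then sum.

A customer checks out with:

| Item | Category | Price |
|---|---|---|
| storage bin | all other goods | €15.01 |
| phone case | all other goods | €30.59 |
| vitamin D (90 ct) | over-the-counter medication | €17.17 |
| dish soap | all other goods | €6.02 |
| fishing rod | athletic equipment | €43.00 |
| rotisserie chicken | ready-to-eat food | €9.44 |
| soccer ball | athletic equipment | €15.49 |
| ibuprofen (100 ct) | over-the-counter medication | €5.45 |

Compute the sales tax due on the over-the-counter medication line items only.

Vitamin D (90 ct) €17.17: over-the-counter medication → 8.25% + 1.25% municipal = 9.5% → €1.63
Ibuprofen (100 ct) €5.45: over-the-counter medication → 8.25% + 1.25% municipal = 9.5% → €0.52
Tax on over-the-counter medication = €1.63 + €0.52 = €2.15

€2.15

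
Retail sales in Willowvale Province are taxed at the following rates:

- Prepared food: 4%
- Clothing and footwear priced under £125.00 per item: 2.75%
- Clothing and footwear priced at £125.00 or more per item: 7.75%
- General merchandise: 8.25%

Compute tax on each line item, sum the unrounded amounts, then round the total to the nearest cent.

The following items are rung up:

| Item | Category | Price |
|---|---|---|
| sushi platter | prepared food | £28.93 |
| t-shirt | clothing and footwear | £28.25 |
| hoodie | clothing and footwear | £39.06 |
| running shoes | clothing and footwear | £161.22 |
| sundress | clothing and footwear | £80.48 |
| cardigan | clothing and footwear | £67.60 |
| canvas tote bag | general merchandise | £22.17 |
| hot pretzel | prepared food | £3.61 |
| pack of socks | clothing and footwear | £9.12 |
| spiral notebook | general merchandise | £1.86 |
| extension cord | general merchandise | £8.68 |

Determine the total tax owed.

£22.67

Sushi platter £28.93: prepared food → 4% → £1.1572
T-shirt £28.25: clothing and footwear, under £125.00 → 2.75% → £0.776875
Hoodie £39.06: clothing and footwear, under £125.00 → 2.75% → £1.07415
Running shoes £161.22: clothing and footwear, £125.00 or more → 7.75% → £12.49455
Sundress £80.48: clothing and footwear, under £125.00 → 2.75% → £2.2132
Cardigan £67.60: clothing and footwear, under £125.00 → 2.75% → £1.859
Canvas tote bag £22.17: general merchandise → 8.25% → £1.829025
Hot pretzel £3.61: prepared food → 4% → £0.1444
Pack of socks £9.12: clothing and footwear, under £125.00 → 2.75% → £0.2508
Spiral notebook £1.86: general merchandise → 8.25% → £0.15345
Extension cord £8.68: general merchandise → 8.25% → £0.7161
Unrounded tax sum = £22.66875 → £22.67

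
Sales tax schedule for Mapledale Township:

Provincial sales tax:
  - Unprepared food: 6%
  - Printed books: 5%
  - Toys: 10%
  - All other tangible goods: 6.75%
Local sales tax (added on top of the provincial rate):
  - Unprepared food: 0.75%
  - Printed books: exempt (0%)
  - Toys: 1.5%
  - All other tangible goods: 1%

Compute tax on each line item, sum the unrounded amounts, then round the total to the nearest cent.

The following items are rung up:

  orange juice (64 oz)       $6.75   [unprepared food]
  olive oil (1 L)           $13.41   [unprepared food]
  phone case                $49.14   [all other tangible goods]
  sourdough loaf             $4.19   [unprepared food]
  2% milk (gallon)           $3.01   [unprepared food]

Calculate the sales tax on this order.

$5.66

Orange juice (64 oz) $6.75: unprepared food → 6% + 0.75% local = 6.75% → $0.455625
Olive oil (1 L) $13.41: unprepared food → 6% + 0.75% local = 6.75% → $0.905175
Phone case $49.14: all other tangible goods → 6.75% + 1% local = 7.75% → $3.80835
Sourdough loaf $4.19: unprepared food → 6% + 0.75% local = 6.75% → $0.282825
2% milk (gallon) $3.01: unprepared food → 6% + 0.75% local = 6.75% → $0.203175
Unrounded tax sum = $5.65515 → $5.66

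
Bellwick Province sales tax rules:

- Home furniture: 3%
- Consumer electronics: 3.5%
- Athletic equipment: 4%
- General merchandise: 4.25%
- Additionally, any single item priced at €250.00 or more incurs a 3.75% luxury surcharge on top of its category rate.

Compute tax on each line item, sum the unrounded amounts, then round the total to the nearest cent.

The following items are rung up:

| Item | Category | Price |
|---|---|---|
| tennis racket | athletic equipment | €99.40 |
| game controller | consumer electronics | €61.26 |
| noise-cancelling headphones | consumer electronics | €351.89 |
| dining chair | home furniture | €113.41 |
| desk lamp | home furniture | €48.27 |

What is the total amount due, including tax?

€710.71

Tennis racket €99.40: athletic equipment → 4% → €3.976
Game controller €61.26: consumer electronics → 3.5% → €2.1441
Noise-cancelling headphones €351.89: consumer electronics → 3.5% + 3.75% surcharge = 7.25% → €25.512025
Dining chair €113.41: home furniture → 3% → €3.4023
Desk lamp €48.27: home furniture → 3% → €1.4481
Subtotal = €674.23; unrounded tax = €36.482525 → €36.48; total due = €710.71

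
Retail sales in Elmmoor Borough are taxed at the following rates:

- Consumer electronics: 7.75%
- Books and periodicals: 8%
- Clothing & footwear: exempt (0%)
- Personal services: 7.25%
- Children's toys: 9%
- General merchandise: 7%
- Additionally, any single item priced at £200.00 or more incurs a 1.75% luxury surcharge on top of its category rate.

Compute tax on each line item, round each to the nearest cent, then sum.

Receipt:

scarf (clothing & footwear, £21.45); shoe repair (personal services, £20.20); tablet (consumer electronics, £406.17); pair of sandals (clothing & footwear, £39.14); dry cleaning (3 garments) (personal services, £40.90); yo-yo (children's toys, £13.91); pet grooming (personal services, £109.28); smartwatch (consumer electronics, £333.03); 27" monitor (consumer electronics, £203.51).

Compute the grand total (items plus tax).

Scarf £21.45: clothing & footwear → 0% → £0.00
Shoe repair £20.20: personal services → 7.25% → £1.46
Tablet £406.17: consumer electronics → 7.75% + 1.75% surcharge = 9.5% → £38.59
Pair of sandals £39.14: clothing & footwear → 0% → £0.00
Dry cleaning (3 garments) £40.90: personal services → 7.25% → £2.97
Yo-yo £13.91: children's toys → 9% → £1.25
Pet grooming £109.28: personal services → 7.25% → £7.92
Smartwatch £333.03: consumer electronics → 7.75% + 1.75% surcharge = 9.5% → £31.64
27" monitor £203.51: consumer electronics → 7.75% + 1.75% surcharge = 9.5% → £19.33
Subtotal = £1187.59; tax = £103.16; total due = £1290.75

£1290.75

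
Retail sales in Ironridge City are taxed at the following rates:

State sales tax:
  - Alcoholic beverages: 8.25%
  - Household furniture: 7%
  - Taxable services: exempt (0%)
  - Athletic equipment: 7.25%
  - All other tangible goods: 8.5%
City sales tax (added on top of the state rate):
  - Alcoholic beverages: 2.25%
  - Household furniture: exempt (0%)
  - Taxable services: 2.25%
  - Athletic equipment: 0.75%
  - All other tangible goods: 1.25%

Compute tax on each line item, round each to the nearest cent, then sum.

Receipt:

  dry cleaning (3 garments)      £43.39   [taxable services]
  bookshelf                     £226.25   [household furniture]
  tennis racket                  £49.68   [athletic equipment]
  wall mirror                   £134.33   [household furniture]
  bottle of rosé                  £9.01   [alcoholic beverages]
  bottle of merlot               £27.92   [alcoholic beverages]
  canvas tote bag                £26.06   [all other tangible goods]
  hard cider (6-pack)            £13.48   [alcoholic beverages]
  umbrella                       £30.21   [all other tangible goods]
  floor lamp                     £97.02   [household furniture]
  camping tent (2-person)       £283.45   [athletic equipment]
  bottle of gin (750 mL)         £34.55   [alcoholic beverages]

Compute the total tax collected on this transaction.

Dry cleaning (3 garments) £43.39: taxable services → 0% + 2.25% city = 2.25% → £0.98
Bookshelf £226.25: household furniture → 7% + 0% city = 7% → £15.84
Tennis racket £49.68: athletic equipment → 7.25% + 0.75% city = 8% → £3.97
Wall mirror £134.33: household furniture → 7% + 0% city = 7% → £9.40
Bottle of rosé £9.01: alcoholic beverages → 8.25% + 2.25% city = 10.5% → £0.95
Bottle of merlot £27.92: alcoholic beverages → 8.25% + 2.25% city = 10.5% → £2.93
Canvas tote bag £26.06: all other tangible goods → 8.5% + 1.25% city = 9.75% → £2.54
Hard cider (6-pack) £13.48: alcoholic beverages → 8.25% + 2.25% city = 10.5% → £1.42
Umbrella £30.21: all other tangible goods → 8.5% + 1.25% city = 9.75% → £2.95
Floor lamp £97.02: household furniture → 7% + 0% city = 7% → £6.79
Camping tent (2-person) £283.45: athletic equipment → 7.25% + 0.75% city = 8% → £22.68
Bottle of gin (750 mL) £34.55: alcoholic beverages → 8.25% + 2.25% city = 10.5% → £3.63
Total tax = £0.98 + £15.84 + £3.97 + £9.40 + £0.95 + £2.93 + £2.54 + £1.42 + £2.95 + £6.79 + £22.68 + £3.63 = £74.08

£74.08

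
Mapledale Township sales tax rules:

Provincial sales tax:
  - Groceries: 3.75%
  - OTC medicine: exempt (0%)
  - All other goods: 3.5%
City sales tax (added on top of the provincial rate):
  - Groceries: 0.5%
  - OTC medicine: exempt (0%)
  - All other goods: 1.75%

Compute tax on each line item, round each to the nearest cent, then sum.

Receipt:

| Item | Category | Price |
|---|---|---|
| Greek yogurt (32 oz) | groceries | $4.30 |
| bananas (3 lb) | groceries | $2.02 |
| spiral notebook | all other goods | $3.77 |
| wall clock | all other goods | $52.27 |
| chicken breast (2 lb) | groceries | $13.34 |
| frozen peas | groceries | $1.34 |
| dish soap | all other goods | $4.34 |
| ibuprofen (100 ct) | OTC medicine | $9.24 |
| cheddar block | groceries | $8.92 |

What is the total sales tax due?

Greek yogurt (32 oz) $4.30: groceries → 3.75% + 0.5% city = 4.25% → $0.18
Bananas (3 lb) $2.02: groceries → 3.75% + 0.5% city = 4.25% → $0.09
Spiral notebook $3.77: all other goods → 3.5% + 1.75% city = 5.25% → $0.20
Wall clock $52.27: all other goods → 3.5% + 1.75% city = 5.25% → $2.74
Chicken breast (2 lb) $13.34: groceries → 3.75% + 0.5% city = 4.25% → $0.57
Frozen peas $1.34: groceries → 3.75% + 0.5% city = 4.25% → $0.06
Dish soap $4.34: all other goods → 3.5% + 1.75% city = 5.25% → $0.23
Ibuprofen (100 ct) $9.24: OTC medicine → 0% + 0% city = 0% → $0.00
Cheddar block $8.92: groceries → 3.75% + 0.5% city = 4.25% → $0.38
Total tax = $0.18 + $0.09 + $0.20 + $2.74 + $0.57 + $0.06 + $0.23 + $0.38 = $4.45

$4.45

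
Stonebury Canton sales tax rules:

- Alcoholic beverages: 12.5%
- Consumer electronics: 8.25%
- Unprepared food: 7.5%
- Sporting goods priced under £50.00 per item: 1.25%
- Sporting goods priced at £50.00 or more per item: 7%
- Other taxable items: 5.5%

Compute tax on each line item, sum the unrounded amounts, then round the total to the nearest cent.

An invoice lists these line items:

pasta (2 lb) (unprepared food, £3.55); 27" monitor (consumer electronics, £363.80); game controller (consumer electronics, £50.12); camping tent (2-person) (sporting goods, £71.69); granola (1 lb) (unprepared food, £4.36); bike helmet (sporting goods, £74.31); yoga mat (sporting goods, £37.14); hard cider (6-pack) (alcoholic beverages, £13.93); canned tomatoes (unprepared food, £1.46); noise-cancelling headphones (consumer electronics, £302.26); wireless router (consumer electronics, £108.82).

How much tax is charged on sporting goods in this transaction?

£10.68

Camping tent (2-person) £71.69: sporting goods, £50.00 or more → 7% → £5.0183
Bike helmet £74.31: sporting goods, £50.00 or more → 7% → £5.2017
Yoga mat £37.14: sporting goods, under £50.00 → 1.25% → £0.46425
Tax on sporting goods: unrounded sum = £10.68425 → £10.68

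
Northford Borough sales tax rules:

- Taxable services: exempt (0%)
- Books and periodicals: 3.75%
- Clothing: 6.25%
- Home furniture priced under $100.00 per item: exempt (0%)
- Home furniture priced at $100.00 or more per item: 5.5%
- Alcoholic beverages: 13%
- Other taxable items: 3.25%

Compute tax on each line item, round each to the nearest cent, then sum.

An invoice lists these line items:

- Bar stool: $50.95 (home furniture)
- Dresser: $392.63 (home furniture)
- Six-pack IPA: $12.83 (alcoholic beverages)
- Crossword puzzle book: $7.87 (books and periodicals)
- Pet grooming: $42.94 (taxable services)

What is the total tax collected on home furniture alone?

Bar stool $50.95: home furniture, under $100.00 → 0% → $0.00
Dresser $392.63: home furniture, $100.00 or more → 5.5% → $21.59
Tax on home furniture = $0.00 + $21.59 = $21.59

$21.59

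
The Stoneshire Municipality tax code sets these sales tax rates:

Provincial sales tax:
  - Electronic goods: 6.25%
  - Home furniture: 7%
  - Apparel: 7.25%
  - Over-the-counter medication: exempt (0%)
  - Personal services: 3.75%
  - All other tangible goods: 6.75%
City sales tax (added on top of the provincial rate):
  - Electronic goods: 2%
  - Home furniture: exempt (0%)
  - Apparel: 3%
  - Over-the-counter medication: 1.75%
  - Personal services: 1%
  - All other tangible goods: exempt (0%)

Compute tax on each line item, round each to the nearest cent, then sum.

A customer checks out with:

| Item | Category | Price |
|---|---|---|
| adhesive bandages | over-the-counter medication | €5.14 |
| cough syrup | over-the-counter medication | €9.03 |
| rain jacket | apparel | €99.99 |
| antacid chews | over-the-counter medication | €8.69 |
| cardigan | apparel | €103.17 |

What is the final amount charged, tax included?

Adhesive bandages €5.14: over-the-counter medication → 0% + 1.75% city = 1.75% → €0.09
Cough syrup €9.03: over-the-counter medication → 0% + 1.75% city = 1.75% → €0.16
Rain jacket €99.99: apparel → 7.25% + 3% city = 10.25% → €10.25
Antacid chews €8.69: over-the-counter medication → 0% + 1.75% city = 1.75% → €0.15
Cardigan €103.17: apparel → 7.25% + 3% city = 10.25% → €10.57
Subtotal = €226.02; tax = €21.22; total due = €247.24

€247.24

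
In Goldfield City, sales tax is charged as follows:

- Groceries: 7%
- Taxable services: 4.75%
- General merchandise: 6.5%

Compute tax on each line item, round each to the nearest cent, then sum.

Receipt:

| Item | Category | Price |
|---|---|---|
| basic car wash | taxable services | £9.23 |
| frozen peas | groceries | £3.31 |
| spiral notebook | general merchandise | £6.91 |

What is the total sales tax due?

£1.12

Basic car wash £9.23: taxable services → 4.75% → £0.44
Frozen peas £3.31: groceries → 7% → £0.23
Spiral notebook £6.91: general merchandise → 6.5% → £0.45
Total tax = £0.44 + £0.23 + £0.45 = £1.12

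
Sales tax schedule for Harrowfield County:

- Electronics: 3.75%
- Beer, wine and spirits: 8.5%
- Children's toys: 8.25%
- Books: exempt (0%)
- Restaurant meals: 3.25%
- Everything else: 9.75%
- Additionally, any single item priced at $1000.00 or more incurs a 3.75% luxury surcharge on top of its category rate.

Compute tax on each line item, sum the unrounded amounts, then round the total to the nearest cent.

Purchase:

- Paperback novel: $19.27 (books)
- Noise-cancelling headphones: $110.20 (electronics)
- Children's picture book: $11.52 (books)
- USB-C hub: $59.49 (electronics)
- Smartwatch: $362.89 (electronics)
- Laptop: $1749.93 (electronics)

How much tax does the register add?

Paperback novel $19.27: books → 0% → $0.00
Noise-cancelling headphones $110.20: electronics → 3.75% → $4.1325
Children's picture book $11.52: books → 0% → $0.00
USB-C hub $59.49: electronics → 3.75% → $2.230875
Smartwatch $362.89: electronics → 3.75% → $13.608375
Laptop $1749.93: electronics → 3.75% + 3.75% surcharge = 7.5% → $131.24475
Unrounded tax sum = $151.2165 → $151.22

$151.22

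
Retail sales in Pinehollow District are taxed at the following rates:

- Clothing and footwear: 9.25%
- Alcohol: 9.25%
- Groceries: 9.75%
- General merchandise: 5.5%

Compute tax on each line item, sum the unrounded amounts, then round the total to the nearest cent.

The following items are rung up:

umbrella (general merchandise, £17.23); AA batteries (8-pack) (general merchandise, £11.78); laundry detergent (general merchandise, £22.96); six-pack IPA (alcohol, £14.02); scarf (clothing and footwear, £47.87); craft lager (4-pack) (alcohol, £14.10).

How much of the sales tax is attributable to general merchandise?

Umbrella £17.23: general merchandise → 5.5% → £0.94765
AA batteries (8-pack) £11.78: general merchandise → 5.5% → £0.6479
Laundry detergent £22.96: general merchandise → 5.5% → £1.2628
Tax on general merchandise: unrounded sum = £2.85835 → £2.86

£2.86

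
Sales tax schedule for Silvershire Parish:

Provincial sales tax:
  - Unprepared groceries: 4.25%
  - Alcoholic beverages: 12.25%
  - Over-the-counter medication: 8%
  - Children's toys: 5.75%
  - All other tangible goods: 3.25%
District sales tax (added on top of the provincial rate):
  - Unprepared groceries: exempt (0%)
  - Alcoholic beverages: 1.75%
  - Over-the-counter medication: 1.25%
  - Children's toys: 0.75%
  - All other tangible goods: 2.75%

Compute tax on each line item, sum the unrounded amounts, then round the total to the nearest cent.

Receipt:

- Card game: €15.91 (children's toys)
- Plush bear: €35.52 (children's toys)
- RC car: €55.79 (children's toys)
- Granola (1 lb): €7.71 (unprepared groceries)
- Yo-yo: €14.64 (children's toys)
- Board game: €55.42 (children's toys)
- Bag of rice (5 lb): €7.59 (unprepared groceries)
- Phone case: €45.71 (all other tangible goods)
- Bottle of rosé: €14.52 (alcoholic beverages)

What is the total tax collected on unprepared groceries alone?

€0.65

Granola (1 lb) €7.71: unprepared groceries → 4.25% + 0% district = 4.25% → €0.327675
Bag of rice (5 lb) €7.59: unprepared groceries → 4.25% + 0% district = 4.25% → €0.322575
Tax on unprepared groceries: unrounded sum = €0.65025 → €0.65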